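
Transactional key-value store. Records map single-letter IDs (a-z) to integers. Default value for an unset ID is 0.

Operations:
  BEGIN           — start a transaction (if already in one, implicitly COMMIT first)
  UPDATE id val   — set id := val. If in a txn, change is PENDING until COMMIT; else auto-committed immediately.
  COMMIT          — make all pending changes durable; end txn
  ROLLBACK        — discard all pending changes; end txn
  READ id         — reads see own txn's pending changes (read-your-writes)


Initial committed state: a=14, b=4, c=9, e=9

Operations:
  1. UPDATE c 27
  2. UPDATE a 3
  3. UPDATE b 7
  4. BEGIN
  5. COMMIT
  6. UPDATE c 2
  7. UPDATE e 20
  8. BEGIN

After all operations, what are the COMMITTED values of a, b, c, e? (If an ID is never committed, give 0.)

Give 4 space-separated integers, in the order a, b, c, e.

Initial committed: {a=14, b=4, c=9, e=9}
Op 1: UPDATE c=27 (auto-commit; committed c=27)
Op 2: UPDATE a=3 (auto-commit; committed a=3)
Op 3: UPDATE b=7 (auto-commit; committed b=7)
Op 4: BEGIN: in_txn=True, pending={}
Op 5: COMMIT: merged [] into committed; committed now {a=3, b=7, c=27, e=9}
Op 6: UPDATE c=2 (auto-commit; committed c=2)
Op 7: UPDATE e=20 (auto-commit; committed e=20)
Op 8: BEGIN: in_txn=True, pending={}
Final committed: {a=3, b=7, c=2, e=20}

Answer: 3 7 2 20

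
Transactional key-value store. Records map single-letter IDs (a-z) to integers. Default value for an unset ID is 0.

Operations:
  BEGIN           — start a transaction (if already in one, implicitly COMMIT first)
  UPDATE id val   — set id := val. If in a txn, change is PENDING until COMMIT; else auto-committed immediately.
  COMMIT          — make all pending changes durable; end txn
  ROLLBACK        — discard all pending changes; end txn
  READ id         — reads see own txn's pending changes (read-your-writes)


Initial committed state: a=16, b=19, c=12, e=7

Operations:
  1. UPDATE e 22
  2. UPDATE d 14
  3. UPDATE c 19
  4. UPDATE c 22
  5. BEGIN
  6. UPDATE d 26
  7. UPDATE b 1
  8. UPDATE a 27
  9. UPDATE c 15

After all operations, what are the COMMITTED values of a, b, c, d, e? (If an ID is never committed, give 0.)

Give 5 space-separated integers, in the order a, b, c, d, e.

Initial committed: {a=16, b=19, c=12, e=7}
Op 1: UPDATE e=22 (auto-commit; committed e=22)
Op 2: UPDATE d=14 (auto-commit; committed d=14)
Op 3: UPDATE c=19 (auto-commit; committed c=19)
Op 4: UPDATE c=22 (auto-commit; committed c=22)
Op 5: BEGIN: in_txn=True, pending={}
Op 6: UPDATE d=26 (pending; pending now {d=26})
Op 7: UPDATE b=1 (pending; pending now {b=1, d=26})
Op 8: UPDATE a=27 (pending; pending now {a=27, b=1, d=26})
Op 9: UPDATE c=15 (pending; pending now {a=27, b=1, c=15, d=26})
Final committed: {a=16, b=19, c=22, d=14, e=22}

Answer: 16 19 22 14 22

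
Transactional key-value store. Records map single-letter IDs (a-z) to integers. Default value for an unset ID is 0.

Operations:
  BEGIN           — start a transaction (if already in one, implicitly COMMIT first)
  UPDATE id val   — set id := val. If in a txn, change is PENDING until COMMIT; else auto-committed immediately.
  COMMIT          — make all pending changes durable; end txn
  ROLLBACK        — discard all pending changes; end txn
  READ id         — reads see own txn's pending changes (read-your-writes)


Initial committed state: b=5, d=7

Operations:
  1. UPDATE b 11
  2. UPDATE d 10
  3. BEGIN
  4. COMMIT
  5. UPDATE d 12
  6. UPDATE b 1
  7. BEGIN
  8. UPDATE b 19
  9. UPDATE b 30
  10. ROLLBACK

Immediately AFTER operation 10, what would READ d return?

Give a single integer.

Initial committed: {b=5, d=7}
Op 1: UPDATE b=11 (auto-commit; committed b=11)
Op 2: UPDATE d=10 (auto-commit; committed d=10)
Op 3: BEGIN: in_txn=True, pending={}
Op 4: COMMIT: merged [] into committed; committed now {b=11, d=10}
Op 5: UPDATE d=12 (auto-commit; committed d=12)
Op 6: UPDATE b=1 (auto-commit; committed b=1)
Op 7: BEGIN: in_txn=True, pending={}
Op 8: UPDATE b=19 (pending; pending now {b=19})
Op 9: UPDATE b=30 (pending; pending now {b=30})
Op 10: ROLLBACK: discarded pending ['b']; in_txn=False
After op 10: visible(d) = 12 (pending={}, committed={b=1, d=12})

Answer: 12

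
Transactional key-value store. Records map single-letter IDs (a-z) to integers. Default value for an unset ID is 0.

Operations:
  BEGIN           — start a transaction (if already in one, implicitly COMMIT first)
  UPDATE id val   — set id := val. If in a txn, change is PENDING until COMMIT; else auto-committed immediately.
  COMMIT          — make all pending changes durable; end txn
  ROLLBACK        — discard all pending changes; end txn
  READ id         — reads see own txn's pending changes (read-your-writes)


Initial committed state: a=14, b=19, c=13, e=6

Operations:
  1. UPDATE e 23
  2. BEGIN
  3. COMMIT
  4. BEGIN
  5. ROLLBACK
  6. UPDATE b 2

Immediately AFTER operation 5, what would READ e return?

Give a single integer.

Initial committed: {a=14, b=19, c=13, e=6}
Op 1: UPDATE e=23 (auto-commit; committed e=23)
Op 2: BEGIN: in_txn=True, pending={}
Op 3: COMMIT: merged [] into committed; committed now {a=14, b=19, c=13, e=23}
Op 4: BEGIN: in_txn=True, pending={}
Op 5: ROLLBACK: discarded pending []; in_txn=False
After op 5: visible(e) = 23 (pending={}, committed={a=14, b=19, c=13, e=23})

Answer: 23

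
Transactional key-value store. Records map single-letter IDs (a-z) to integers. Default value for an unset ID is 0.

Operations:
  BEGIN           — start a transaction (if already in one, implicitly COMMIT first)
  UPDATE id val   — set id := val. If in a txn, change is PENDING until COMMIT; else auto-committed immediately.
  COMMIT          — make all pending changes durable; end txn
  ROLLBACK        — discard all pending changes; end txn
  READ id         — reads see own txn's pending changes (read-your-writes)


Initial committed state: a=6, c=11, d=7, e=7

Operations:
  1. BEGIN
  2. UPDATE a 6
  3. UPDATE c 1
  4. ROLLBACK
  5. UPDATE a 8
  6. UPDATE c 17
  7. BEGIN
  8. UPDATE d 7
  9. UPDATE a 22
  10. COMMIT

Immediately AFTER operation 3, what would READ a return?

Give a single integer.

Answer: 6

Derivation:
Initial committed: {a=6, c=11, d=7, e=7}
Op 1: BEGIN: in_txn=True, pending={}
Op 2: UPDATE a=6 (pending; pending now {a=6})
Op 3: UPDATE c=1 (pending; pending now {a=6, c=1})
After op 3: visible(a) = 6 (pending={a=6, c=1}, committed={a=6, c=11, d=7, e=7})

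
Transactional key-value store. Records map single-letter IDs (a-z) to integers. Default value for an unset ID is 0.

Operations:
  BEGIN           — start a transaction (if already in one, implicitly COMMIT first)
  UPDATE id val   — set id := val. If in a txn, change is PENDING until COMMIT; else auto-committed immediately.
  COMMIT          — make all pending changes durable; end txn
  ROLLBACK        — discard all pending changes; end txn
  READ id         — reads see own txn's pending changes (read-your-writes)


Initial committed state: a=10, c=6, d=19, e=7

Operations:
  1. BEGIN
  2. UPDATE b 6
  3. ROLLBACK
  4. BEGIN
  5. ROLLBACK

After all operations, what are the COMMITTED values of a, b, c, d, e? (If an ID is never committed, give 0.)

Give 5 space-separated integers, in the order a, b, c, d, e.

Initial committed: {a=10, c=6, d=19, e=7}
Op 1: BEGIN: in_txn=True, pending={}
Op 2: UPDATE b=6 (pending; pending now {b=6})
Op 3: ROLLBACK: discarded pending ['b']; in_txn=False
Op 4: BEGIN: in_txn=True, pending={}
Op 5: ROLLBACK: discarded pending []; in_txn=False
Final committed: {a=10, c=6, d=19, e=7}

Answer: 10 0 6 19 7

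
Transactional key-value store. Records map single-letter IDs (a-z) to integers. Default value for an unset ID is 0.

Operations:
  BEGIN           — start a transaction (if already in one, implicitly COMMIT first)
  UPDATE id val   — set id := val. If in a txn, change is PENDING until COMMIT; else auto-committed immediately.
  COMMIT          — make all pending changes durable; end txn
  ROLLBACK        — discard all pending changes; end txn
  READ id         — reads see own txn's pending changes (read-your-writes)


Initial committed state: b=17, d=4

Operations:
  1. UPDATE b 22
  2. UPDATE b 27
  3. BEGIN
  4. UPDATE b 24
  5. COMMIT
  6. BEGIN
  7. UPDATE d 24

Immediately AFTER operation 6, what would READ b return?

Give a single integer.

Initial committed: {b=17, d=4}
Op 1: UPDATE b=22 (auto-commit; committed b=22)
Op 2: UPDATE b=27 (auto-commit; committed b=27)
Op 3: BEGIN: in_txn=True, pending={}
Op 4: UPDATE b=24 (pending; pending now {b=24})
Op 5: COMMIT: merged ['b'] into committed; committed now {b=24, d=4}
Op 6: BEGIN: in_txn=True, pending={}
After op 6: visible(b) = 24 (pending={}, committed={b=24, d=4})

Answer: 24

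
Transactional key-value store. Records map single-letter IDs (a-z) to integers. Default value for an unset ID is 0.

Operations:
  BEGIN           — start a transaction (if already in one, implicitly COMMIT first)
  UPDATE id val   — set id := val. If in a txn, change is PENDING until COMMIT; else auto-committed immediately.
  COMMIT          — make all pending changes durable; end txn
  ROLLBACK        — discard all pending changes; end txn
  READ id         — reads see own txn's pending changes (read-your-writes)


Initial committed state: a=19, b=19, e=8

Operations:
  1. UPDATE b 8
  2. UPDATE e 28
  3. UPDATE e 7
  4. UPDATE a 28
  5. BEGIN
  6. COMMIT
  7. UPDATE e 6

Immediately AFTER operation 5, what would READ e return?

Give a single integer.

Initial committed: {a=19, b=19, e=8}
Op 1: UPDATE b=8 (auto-commit; committed b=8)
Op 2: UPDATE e=28 (auto-commit; committed e=28)
Op 3: UPDATE e=7 (auto-commit; committed e=7)
Op 4: UPDATE a=28 (auto-commit; committed a=28)
Op 5: BEGIN: in_txn=True, pending={}
After op 5: visible(e) = 7 (pending={}, committed={a=28, b=8, e=7})

Answer: 7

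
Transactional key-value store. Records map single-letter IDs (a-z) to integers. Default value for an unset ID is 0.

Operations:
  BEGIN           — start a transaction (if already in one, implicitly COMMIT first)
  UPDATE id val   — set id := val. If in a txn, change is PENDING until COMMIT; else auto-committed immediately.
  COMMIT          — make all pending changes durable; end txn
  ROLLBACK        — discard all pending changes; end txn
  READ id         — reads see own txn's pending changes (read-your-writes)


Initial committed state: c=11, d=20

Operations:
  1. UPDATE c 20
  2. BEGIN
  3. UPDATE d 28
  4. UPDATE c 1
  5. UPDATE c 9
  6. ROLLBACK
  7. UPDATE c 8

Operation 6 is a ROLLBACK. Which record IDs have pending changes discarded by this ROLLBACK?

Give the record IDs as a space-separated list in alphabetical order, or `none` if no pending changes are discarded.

Answer: c d

Derivation:
Initial committed: {c=11, d=20}
Op 1: UPDATE c=20 (auto-commit; committed c=20)
Op 2: BEGIN: in_txn=True, pending={}
Op 3: UPDATE d=28 (pending; pending now {d=28})
Op 4: UPDATE c=1 (pending; pending now {c=1, d=28})
Op 5: UPDATE c=9 (pending; pending now {c=9, d=28})
Op 6: ROLLBACK: discarded pending ['c', 'd']; in_txn=False
Op 7: UPDATE c=8 (auto-commit; committed c=8)
ROLLBACK at op 6 discards: ['c', 'd']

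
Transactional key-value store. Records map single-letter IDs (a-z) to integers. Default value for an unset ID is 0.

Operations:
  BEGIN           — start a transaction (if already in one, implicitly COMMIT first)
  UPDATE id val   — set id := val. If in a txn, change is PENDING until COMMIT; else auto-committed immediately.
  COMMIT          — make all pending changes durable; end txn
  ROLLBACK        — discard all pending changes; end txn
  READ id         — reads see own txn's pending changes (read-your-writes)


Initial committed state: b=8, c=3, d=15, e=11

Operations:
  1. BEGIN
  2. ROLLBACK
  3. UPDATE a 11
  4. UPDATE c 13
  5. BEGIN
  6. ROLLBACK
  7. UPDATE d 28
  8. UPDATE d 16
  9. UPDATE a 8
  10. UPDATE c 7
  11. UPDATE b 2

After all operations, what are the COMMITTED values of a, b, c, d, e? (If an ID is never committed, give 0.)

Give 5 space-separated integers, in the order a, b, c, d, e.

Answer: 8 2 7 16 11

Derivation:
Initial committed: {b=8, c=3, d=15, e=11}
Op 1: BEGIN: in_txn=True, pending={}
Op 2: ROLLBACK: discarded pending []; in_txn=False
Op 3: UPDATE a=11 (auto-commit; committed a=11)
Op 4: UPDATE c=13 (auto-commit; committed c=13)
Op 5: BEGIN: in_txn=True, pending={}
Op 6: ROLLBACK: discarded pending []; in_txn=False
Op 7: UPDATE d=28 (auto-commit; committed d=28)
Op 8: UPDATE d=16 (auto-commit; committed d=16)
Op 9: UPDATE a=8 (auto-commit; committed a=8)
Op 10: UPDATE c=7 (auto-commit; committed c=7)
Op 11: UPDATE b=2 (auto-commit; committed b=2)
Final committed: {a=8, b=2, c=7, d=16, e=11}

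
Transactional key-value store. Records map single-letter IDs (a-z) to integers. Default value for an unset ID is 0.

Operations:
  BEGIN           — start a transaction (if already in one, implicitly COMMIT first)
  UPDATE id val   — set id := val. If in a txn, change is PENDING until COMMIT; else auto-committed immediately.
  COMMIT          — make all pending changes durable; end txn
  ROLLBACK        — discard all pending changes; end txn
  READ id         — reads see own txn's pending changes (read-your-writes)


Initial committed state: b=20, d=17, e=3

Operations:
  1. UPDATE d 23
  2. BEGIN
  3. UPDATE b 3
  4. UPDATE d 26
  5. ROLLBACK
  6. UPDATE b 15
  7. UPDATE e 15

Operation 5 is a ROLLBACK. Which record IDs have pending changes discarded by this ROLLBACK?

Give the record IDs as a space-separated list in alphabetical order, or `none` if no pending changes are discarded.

Initial committed: {b=20, d=17, e=3}
Op 1: UPDATE d=23 (auto-commit; committed d=23)
Op 2: BEGIN: in_txn=True, pending={}
Op 3: UPDATE b=3 (pending; pending now {b=3})
Op 4: UPDATE d=26 (pending; pending now {b=3, d=26})
Op 5: ROLLBACK: discarded pending ['b', 'd']; in_txn=False
Op 6: UPDATE b=15 (auto-commit; committed b=15)
Op 7: UPDATE e=15 (auto-commit; committed e=15)
ROLLBACK at op 5 discards: ['b', 'd']

Answer: b d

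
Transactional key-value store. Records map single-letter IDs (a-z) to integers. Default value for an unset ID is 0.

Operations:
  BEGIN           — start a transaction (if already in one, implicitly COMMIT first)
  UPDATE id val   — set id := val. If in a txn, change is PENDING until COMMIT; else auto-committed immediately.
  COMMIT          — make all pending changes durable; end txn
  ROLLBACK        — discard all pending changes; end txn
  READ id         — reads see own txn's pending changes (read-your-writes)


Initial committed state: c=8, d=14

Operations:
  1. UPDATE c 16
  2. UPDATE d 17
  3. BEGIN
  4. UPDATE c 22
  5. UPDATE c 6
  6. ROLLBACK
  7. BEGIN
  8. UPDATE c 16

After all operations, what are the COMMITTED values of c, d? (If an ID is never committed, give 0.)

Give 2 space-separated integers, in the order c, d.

Answer: 16 17

Derivation:
Initial committed: {c=8, d=14}
Op 1: UPDATE c=16 (auto-commit; committed c=16)
Op 2: UPDATE d=17 (auto-commit; committed d=17)
Op 3: BEGIN: in_txn=True, pending={}
Op 4: UPDATE c=22 (pending; pending now {c=22})
Op 5: UPDATE c=6 (pending; pending now {c=6})
Op 6: ROLLBACK: discarded pending ['c']; in_txn=False
Op 7: BEGIN: in_txn=True, pending={}
Op 8: UPDATE c=16 (pending; pending now {c=16})
Final committed: {c=16, d=17}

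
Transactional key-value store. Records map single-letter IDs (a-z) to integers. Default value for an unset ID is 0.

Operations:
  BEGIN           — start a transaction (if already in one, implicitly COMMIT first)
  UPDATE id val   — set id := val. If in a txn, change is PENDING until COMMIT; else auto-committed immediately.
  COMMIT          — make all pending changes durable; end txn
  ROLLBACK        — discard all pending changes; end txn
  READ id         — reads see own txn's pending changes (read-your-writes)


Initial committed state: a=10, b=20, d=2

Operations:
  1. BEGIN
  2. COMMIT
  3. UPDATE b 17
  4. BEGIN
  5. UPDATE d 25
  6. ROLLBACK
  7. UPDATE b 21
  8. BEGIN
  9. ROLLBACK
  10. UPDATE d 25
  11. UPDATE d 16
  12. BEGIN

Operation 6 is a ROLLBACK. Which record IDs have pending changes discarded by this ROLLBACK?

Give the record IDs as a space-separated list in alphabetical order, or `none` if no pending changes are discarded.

Initial committed: {a=10, b=20, d=2}
Op 1: BEGIN: in_txn=True, pending={}
Op 2: COMMIT: merged [] into committed; committed now {a=10, b=20, d=2}
Op 3: UPDATE b=17 (auto-commit; committed b=17)
Op 4: BEGIN: in_txn=True, pending={}
Op 5: UPDATE d=25 (pending; pending now {d=25})
Op 6: ROLLBACK: discarded pending ['d']; in_txn=False
Op 7: UPDATE b=21 (auto-commit; committed b=21)
Op 8: BEGIN: in_txn=True, pending={}
Op 9: ROLLBACK: discarded pending []; in_txn=False
Op 10: UPDATE d=25 (auto-commit; committed d=25)
Op 11: UPDATE d=16 (auto-commit; committed d=16)
Op 12: BEGIN: in_txn=True, pending={}
ROLLBACK at op 6 discards: ['d']

Answer: d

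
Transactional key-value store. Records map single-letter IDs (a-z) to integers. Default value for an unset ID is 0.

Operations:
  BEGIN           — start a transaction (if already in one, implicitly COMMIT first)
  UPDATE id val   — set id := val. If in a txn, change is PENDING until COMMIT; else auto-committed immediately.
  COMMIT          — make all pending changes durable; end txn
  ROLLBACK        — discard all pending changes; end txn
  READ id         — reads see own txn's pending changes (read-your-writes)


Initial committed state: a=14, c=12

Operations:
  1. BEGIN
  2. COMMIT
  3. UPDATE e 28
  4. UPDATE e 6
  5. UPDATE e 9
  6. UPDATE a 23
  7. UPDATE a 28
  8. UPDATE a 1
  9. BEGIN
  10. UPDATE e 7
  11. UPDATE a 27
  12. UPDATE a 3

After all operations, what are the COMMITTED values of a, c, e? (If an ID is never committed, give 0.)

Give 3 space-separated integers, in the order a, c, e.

Initial committed: {a=14, c=12}
Op 1: BEGIN: in_txn=True, pending={}
Op 2: COMMIT: merged [] into committed; committed now {a=14, c=12}
Op 3: UPDATE e=28 (auto-commit; committed e=28)
Op 4: UPDATE e=6 (auto-commit; committed e=6)
Op 5: UPDATE e=9 (auto-commit; committed e=9)
Op 6: UPDATE a=23 (auto-commit; committed a=23)
Op 7: UPDATE a=28 (auto-commit; committed a=28)
Op 8: UPDATE a=1 (auto-commit; committed a=1)
Op 9: BEGIN: in_txn=True, pending={}
Op 10: UPDATE e=7 (pending; pending now {e=7})
Op 11: UPDATE a=27 (pending; pending now {a=27, e=7})
Op 12: UPDATE a=3 (pending; pending now {a=3, e=7})
Final committed: {a=1, c=12, e=9}

Answer: 1 12 9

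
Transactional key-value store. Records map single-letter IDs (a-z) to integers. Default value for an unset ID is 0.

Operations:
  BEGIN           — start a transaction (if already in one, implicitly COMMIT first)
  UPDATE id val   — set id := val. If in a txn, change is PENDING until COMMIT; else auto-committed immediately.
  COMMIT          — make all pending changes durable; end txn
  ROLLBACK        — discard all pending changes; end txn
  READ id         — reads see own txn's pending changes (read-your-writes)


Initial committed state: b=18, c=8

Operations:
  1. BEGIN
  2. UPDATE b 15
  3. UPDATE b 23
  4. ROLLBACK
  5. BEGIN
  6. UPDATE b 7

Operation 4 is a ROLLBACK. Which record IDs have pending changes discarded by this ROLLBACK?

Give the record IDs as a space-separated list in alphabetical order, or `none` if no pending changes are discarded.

Initial committed: {b=18, c=8}
Op 1: BEGIN: in_txn=True, pending={}
Op 2: UPDATE b=15 (pending; pending now {b=15})
Op 3: UPDATE b=23 (pending; pending now {b=23})
Op 4: ROLLBACK: discarded pending ['b']; in_txn=False
Op 5: BEGIN: in_txn=True, pending={}
Op 6: UPDATE b=7 (pending; pending now {b=7})
ROLLBACK at op 4 discards: ['b']

Answer: b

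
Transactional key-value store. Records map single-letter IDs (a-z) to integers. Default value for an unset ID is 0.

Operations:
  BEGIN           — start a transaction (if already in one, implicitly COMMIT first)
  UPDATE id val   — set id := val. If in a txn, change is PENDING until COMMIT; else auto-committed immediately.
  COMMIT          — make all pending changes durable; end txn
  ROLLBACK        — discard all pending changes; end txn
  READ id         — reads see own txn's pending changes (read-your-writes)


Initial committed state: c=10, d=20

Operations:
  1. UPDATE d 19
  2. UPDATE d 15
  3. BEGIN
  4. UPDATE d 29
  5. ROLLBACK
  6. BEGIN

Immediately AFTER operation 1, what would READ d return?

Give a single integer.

Initial committed: {c=10, d=20}
Op 1: UPDATE d=19 (auto-commit; committed d=19)
After op 1: visible(d) = 19 (pending={}, committed={c=10, d=19})

Answer: 19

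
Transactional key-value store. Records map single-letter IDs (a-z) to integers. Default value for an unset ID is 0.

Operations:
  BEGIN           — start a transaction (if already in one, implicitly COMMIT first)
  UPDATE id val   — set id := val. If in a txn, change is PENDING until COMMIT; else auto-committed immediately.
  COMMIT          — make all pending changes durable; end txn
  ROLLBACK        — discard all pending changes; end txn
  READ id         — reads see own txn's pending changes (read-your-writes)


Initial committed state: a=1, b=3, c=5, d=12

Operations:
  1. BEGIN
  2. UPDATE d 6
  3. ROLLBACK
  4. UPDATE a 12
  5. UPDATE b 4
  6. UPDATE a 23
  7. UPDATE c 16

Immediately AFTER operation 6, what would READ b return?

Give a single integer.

Initial committed: {a=1, b=3, c=5, d=12}
Op 1: BEGIN: in_txn=True, pending={}
Op 2: UPDATE d=6 (pending; pending now {d=6})
Op 3: ROLLBACK: discarded pending ['d']; in_txn=False
Op 4: UPDATE a=12 (auto-commit; committed a=12)
Op 5: UPDATE b=4 (auto-commit; committed b=4)
Op 6: UPDATE a=23 (auto-commit; committed a=23)
After op 6: visible(b) = 4 (pending={}, committed={a=23, b=4, c=5, d=12})

Answer: 4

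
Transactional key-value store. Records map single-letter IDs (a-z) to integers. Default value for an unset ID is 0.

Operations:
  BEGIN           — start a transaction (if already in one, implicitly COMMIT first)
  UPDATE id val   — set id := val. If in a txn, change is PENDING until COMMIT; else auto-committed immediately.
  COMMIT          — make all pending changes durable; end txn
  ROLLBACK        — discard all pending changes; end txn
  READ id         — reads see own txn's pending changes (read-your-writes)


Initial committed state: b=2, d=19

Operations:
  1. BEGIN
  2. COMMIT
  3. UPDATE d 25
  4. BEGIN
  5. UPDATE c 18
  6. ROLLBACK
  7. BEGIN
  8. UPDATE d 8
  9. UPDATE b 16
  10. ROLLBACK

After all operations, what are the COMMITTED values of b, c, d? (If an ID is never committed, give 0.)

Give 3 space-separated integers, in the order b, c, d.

Answer: 2 0 25

Derivation:
Initial committed: {b=2, d=19}
Op 1: BEGIN: in_txn=True, pending={}
Op 2: COMMIT: merged [] into committed; committed now {b=2, d=19}
Op 3: UPDATE d=25 (auto-commit; committed d=25)
Op 4: BEGIN: in_txn=True, pending={}
Op 5: UPDATE c=18 (pending; pending now {c=18})
Op 6: ROLLBACK: discarded pending ['c']; in_txn=False
Op 7: BEGIN: in_txn=True, pending={}
Op 8: UPDATE d=8 (pending; pending now {d=8})
Op 9: UPDATE b=16 (pending; pending now {b=16, d=8})
Op 10: ROLLBACK: discarded pending ['b', 'd']; in_txn=False
Final committed: {b=2, d=25}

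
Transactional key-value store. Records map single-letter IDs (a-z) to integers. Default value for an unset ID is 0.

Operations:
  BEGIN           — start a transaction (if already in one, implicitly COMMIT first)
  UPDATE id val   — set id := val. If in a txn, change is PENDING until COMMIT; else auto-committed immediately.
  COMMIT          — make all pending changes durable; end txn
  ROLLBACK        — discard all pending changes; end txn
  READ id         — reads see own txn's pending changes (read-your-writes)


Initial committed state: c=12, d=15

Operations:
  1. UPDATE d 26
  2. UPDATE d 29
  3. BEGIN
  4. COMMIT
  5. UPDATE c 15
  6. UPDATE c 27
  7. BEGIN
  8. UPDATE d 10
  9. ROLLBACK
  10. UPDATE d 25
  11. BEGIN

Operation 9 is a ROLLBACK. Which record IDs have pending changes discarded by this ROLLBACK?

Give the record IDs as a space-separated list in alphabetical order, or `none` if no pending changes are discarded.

Initial committed: {c=12, d=15}
Op 1: UPDATE d=26 (auto-commit; committed d=26)
Op 2: UPDATE d=29 (auto-commit; committed d=29)
Op 3: BEGIN: in_txn=True, pending={}
Op 4: COMMIT: merged [] into committed; committed now {c=12, d=29}
Op 5: UPDATE c=15 (auto-commit; committed c=15)
Op 6: UPDATE c=27 (auto-commit; committed c=27)
Op 7: BEGIN: in_txn=True, pending={}
Op 8: UPDATE d=10 (pending; pending now {d=10})
Op 9: ROLLBACK: discarded pending ['d']; in_txn=False
Op 10: UPDATE d=25 (auto-commit; committed d=25)
Op 11: BEGIN: in_txn=True, pending={}
ROLLBACK at op 9 discards: ['d']

Answer: d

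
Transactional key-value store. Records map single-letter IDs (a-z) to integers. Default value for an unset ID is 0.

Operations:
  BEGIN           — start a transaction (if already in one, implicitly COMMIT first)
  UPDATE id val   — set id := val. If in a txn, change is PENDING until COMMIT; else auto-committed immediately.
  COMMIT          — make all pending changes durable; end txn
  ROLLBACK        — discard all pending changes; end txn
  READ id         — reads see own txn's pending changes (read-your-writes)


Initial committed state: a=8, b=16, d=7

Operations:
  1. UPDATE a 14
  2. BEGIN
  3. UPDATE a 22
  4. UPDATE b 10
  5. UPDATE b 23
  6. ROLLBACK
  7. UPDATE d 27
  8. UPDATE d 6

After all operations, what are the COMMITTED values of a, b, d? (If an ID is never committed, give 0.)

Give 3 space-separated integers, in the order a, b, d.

Answer: 14 16 6

Derivation:
Initial committed: {a=8, b=16, d=7}
Op 1: UPDATE a=14 (auto-commit; committed a=14)
Op 2: BEGIN: in_txn=True, pending={}
Op 3: UPDATE a=22 (pending; pending now {a=22})
Op 4: UPDATE b=10 (pending; pending now {a=22, b=10})
Op 5: UPDATE b=23 (pending; pending now {a=22, b=23})
Op 6: ROLLBACK: discarded pending ['a', 'b']; in_txn=False
Op 7: UPDATE d=27 (auto-commit; committed d=27)
Op 8: UPDATE d=6 (auto-commit; committed d=6)
Final committed: {a=14, b=16, d=6}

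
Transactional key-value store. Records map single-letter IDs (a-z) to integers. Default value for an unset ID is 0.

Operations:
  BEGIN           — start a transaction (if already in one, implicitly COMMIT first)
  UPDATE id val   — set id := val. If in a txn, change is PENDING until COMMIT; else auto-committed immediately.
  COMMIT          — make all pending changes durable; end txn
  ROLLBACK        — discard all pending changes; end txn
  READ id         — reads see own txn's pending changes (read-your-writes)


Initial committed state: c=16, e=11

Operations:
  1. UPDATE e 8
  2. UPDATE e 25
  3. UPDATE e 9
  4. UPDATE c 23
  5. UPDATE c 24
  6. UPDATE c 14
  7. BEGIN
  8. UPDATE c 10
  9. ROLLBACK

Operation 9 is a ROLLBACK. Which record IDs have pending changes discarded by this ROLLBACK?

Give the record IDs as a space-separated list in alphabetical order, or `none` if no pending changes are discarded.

Initial committed: {c=16, e=11}
Op 1: UPDATE e=8 (auto-commit; committed e=8)
Op 2: UPDATE e=25 (auto-commit; committed e=25)
Op 3: UPDATE e=9 (auto-commit; committed e=9)
Op 4: UPDATE c=23 (auto-commit; committed c=23)
Op 5: UPDATE c=24 (auto-commit; committed c=24)
Op 6: UPDATE c=14 (auto-commit; committed c=14)
Op 7: BEGIN: in_txn=True, pending={}
Op 8: UPDATE c=10 (pending; pending now {c=10})
Op 9: ROLLBACK: discarded pending ['c']; in_txn=False
ROLLBACK at op 9 discards: ['c']

Answer: c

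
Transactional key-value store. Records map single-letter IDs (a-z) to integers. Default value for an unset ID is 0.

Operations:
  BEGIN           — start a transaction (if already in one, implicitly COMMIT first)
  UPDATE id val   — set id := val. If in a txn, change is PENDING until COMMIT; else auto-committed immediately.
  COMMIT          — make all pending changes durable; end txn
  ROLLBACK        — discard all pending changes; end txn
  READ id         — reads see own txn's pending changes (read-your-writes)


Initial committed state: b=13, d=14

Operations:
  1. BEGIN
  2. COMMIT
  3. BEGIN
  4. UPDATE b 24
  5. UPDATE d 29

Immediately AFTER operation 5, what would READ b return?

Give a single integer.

Initial committed: {b=13, d=14}
Op 1: BEGIN: in_txn=True, pending={}
Op 2: COMMIT: merged [] into committed; committed now {b=13, d=14}
Op 3: BEGIN: in_txn=True, pending={}
Op 4: UPDATE b=24 (pending; pending now {b=24})
Op 5: UPDATE d=29 (pending; pending now {b=24, d=29})
After op 5: visible(b) = 24 (pending={b=24, d=29}, committed={b=13, d=14})

Answer: 24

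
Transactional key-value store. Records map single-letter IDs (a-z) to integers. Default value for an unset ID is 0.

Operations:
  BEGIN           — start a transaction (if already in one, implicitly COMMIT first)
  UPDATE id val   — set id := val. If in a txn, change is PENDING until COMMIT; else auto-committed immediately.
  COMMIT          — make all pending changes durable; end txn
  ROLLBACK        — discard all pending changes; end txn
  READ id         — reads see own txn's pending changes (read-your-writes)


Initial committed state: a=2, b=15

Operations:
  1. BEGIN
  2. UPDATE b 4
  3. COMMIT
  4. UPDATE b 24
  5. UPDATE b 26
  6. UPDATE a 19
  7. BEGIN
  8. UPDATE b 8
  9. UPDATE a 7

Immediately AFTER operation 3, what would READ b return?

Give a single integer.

Initial committed: {a=2, b=15}
Op 1: BEGIN: in_txn=True, pending={}
Op 2: UPDATE b=4 (pending; pending now {b=4})
Op 3: COMMIT: merged ['b'] into committed; committed now {a=2, b=4}
After op 3: visible(b) = 4 (pending={}, committed={a=2, b=4})

Answer: 4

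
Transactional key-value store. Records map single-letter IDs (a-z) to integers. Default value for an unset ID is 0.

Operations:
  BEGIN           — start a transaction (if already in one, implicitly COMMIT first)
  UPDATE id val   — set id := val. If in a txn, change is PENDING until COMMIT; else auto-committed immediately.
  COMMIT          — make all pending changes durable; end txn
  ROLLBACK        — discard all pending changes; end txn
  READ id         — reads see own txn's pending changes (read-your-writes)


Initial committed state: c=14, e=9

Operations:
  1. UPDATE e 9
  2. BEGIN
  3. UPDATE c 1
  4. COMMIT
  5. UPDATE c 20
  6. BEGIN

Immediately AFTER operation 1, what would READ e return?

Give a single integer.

Initial committed: {c=14, e=9}
Op 1: UPDATE e=9 (auto-commit; committed e=9)
After op 1: visible(e) = 9 (pending={}, committed={c=14, e=9})

Answer: 9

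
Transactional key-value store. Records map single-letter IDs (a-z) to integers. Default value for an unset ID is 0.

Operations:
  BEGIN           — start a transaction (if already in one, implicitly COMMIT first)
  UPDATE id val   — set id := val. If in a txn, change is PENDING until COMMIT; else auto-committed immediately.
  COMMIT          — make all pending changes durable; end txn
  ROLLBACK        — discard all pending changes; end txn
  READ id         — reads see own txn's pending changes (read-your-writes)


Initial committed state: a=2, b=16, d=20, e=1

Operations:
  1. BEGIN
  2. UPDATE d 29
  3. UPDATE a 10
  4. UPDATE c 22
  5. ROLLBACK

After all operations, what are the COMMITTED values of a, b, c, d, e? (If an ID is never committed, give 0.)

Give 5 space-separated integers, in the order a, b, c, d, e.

Initial committed: {a=2, b=16, d=20, e=1}
Op 1: BEGIN: in_txn=True, pending={}
Op 2: UPDATE d=29 (pending; pending now {d=29})
Op 3: UPDATE a=10 (pending; pending now {a=10, d=29})
Op 4: UPDATE c=22 (pending; pending now {a=10, c=22, d=29})
Op 5: ROLLBACK: discarded pending ['a', 'c', 'd']; in_txn=False
Final committed: {a=2, b=16, d=20, e=1}

Answer: 2 16 0 20 1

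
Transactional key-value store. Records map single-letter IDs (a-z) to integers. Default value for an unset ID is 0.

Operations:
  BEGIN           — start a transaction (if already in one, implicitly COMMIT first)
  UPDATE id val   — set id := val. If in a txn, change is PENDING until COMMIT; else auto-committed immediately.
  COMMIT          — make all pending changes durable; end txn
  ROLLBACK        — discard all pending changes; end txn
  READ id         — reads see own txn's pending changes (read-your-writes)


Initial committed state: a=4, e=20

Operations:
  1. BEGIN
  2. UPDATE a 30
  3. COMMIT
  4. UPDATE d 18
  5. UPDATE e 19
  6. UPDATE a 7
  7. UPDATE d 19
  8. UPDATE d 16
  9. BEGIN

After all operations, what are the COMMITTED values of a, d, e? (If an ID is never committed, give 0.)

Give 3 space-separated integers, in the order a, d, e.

Answer: 7 16 19

Derivation:
Initial committed: {a=4, e=20}
Op 1: BEGIN: in_txn=True, pending={}
Op 2: UPDATE a=30 (pending; pending now {a=30})
Op 3: COMMIT: merged ['a'] into committed; committed now {a=30, e=20}
Op 4: UPDATE d=18 (auto-commit; committed d=18)
Op 5: UPDATE e=19 (auto-commit; committed e=19)
Op 6: UPDATE a=7 (auto-commit; committed a=7)
Op 7: UPDATE d=19 (auto-commit; committed d=19)
Op 8: UPDATE d=16 (auto-commit; committed d=16)
Op 9: BEGIN: in_txn=True, pending={}
Final committed: {a=7, d=16, e=19}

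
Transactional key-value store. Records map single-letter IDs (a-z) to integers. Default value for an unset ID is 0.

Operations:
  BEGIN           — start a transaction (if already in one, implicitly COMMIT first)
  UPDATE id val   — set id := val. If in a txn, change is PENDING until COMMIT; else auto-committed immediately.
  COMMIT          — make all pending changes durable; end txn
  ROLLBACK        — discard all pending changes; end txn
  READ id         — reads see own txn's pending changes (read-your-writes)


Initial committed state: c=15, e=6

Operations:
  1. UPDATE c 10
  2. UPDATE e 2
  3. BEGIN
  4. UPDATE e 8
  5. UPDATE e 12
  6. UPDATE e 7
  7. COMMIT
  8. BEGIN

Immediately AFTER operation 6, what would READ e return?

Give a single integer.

Initial committed: {c=15, e=6}
Op 1: UPDATE c=10 (auto-commit; committed c=10)
Op 2: UPDATE e=2 (auto-commit; committed e=2)
Op 3: BEGIN: in_txn=True, pending={}
Op 4: UPDATE e=8 (pending; pending now {e=8})
Op 5: UPDATE e=12 (pending; pending now {e=12})
Op 6: UPDATE e=7 (pending; pending now {e=7})
After op 6: visible(e) = 7 (pending={e=7}, committed={c=10, e=2})

Answer: 7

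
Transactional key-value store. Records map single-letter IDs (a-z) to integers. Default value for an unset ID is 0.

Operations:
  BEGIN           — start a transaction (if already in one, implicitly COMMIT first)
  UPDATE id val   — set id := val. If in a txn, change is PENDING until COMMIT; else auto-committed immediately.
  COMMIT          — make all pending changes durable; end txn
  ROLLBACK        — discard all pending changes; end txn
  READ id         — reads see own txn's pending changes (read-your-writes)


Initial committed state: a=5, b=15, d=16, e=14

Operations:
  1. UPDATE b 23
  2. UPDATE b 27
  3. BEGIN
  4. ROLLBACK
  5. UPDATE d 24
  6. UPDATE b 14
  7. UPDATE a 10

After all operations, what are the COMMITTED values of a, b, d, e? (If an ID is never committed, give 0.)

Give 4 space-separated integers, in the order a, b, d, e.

Answer: 10 14 24 14

Derivation:
Initial committed: {a=5, b=15, d=16, e=14}
Op 1: UPDATE b=23 (auto-commit; committed b=23)
Op 2: UPDATE b=27 (auto-commit; committed b=27)
Op 3: BEGIN: in_txn=True, pending={}
Op 4: ROLLBACK: discarded pending []; in_txn=False
Op 5: UPDATE d=24 (auto-commit; committed d=24)
Op 6: UPDATE b=14 (auto-commit; committed b=14)
Op 7: UPDATE a=10 (auto-commit; committed a=10)
Final committed: {a=10, b=14, d=24, e=14}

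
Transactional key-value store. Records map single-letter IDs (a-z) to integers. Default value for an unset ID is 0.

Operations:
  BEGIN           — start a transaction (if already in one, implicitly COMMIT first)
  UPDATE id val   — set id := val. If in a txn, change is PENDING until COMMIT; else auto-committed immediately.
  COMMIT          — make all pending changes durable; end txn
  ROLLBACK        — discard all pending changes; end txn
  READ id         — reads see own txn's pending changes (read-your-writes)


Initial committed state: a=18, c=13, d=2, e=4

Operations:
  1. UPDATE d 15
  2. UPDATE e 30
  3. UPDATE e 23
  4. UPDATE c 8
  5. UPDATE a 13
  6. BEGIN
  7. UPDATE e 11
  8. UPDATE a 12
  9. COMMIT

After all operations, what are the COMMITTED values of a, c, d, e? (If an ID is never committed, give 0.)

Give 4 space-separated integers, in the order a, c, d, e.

Answer: 12 8 15 11

Derivation:
Initial committed: {a=18, c=13, d=2, e=4}
Op 1: UPDATE d=15 (auto-commit; committed d=15)
Op 2: UPDATE e=30 (auto-commit; committed e=30)
Op 3: UPDATE e=23 (auto-commit; committed e=23)
Op 4: UPDATE c=8 (auto-commit; committed c=8)
Op 5: UPDATE a=13 (auto-commit; committed a=13)
Op 6: BEGIN: in_txn=True, pending={}
Op 7: UPDATE e=11 (pending; pending now {e=11})
Op 8: UPDATE a=12 (pending; pending now {a=12, e=11})
Op 9: COMMIT: merged ['a', 'e'] into committed; committed now {a=12, c=8, d=15, e=11}
Final committed: {a=12, c=8, d=15, e=11}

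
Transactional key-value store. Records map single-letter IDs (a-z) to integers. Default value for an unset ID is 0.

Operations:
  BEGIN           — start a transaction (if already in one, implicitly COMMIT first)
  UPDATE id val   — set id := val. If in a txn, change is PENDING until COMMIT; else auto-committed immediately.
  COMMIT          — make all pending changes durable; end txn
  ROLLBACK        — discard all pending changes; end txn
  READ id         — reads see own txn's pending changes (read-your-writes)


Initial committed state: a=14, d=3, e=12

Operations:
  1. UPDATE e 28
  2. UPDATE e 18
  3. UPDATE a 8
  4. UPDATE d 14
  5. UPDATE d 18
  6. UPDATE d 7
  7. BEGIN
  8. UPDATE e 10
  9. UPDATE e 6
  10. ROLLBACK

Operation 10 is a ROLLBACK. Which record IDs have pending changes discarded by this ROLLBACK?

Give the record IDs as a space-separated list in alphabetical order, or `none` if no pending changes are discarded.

Initial committed: {a=14, d=3, e=12}
Op 1: UPDATE e=28 (auto-commit; committed e=28)
Op 2: UPDATE e=18 (auto-commit; committed e=18)
Op 3: UPDATE a=8 (auto-commit; committed a=8)
Op 4: UPDATE d=14 (auto-commit; committed d=14)
Op 5: UPDATE d=18 (auto-commit; committed d=18)
Op 6: UPDATE d=7 (auto-commit; committed d=7)
Op 7: BEGIN: in_txn=True, pending={}
Op 8: UPDATE e=10 (pending; pending now {e=10})
Op 9: UPDATE e=6 (pending; pending now {e=6})
Op 10: ROLLBACK: discarded pending ['e']; in_txn=False
ROLLBACK at op 10 discards: ['e']

Answer: e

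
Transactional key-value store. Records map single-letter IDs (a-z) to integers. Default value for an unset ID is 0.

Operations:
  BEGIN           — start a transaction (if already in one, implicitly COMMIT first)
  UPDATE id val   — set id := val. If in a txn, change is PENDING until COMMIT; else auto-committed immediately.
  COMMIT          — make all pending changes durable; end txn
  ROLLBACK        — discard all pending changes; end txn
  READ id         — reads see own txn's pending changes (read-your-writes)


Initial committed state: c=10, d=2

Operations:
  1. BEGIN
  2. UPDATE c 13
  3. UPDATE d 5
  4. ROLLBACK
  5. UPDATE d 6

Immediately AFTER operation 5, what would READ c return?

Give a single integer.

Initial committed: {c=10, d=2}
Op 1: BEGIN: in_txn=True, pending={}
Op 2: UPDATE c=13 (pending; pending now {c=13})
Op 3: UPDATE d=5 (pending; pending now {c=13, d=5})
Op 4: ROLLBACK: discarded pending ['c', 'd']; in_txn=False
Op 5: UPDATE d=6 (auto-commit; committed d=6)
After op 5: visible(c) = 10 (pending={}, committed={c=10, d=6})

Answer: 10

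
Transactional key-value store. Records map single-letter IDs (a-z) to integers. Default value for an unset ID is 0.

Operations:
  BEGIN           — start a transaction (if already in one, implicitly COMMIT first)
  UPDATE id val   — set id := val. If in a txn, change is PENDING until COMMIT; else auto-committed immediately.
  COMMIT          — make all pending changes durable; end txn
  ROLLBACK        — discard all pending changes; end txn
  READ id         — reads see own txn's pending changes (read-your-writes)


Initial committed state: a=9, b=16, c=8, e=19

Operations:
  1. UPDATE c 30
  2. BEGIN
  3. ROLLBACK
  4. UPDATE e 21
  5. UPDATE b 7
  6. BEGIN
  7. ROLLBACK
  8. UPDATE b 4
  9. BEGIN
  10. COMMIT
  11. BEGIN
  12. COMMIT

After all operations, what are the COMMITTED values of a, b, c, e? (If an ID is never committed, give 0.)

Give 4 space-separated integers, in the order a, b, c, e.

Initial committed: {a=9, b=16, c=8, e=19}
Op 1: UPDATE c=30 (auto-commit; committed c=30)
Op 2: BEGIN: in_txn=True, pending={}
Op 3: ROLLBACK: discarded pending []; in_txn=False
Op 4: UPDATE e=21 (auto-commit; committed e=21)
Op 5: UPDATE b=7 (auto-commit; committed b=7)
Op 6: BEGIN: in_txn=True, pending={}
Op 7: ROLLBACK: discarded pending []; in_txn=False
Op 8: UPDATE b=4 (auto-commit; committed b=4)
Op 9: BEGIN: in_txn=True, pending={}
Op 10: COMMIT: merged [] into committed; committed now {a=9, b=4, c=30, e=21}
Op 11: BEGIN: in_txn=True, pending={}
Op 12: COMMIT: merged [] into committed; committed now {a=9, b=4, c=30, e=21}
Final committed: {a=9, b=4, c=30, e=21}

Answer: 9 4 30 21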